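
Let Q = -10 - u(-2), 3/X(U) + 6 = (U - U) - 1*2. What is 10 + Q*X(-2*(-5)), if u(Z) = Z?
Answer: 13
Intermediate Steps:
X(U) = -3/8 (X(U) = 3/(-6 + ((U - U) - 1*2)) = 3/(-6 + (0 - 2)) = 3/(-6 - 2) = 3/(-8) = 3*(-⅛) = -3/8)
Q = -8 (Q = -10 - 1*(-2) = -10 + 2 = -8)
10 + Q*X(-2*(-5)) = 10 - 8*(-3/8) = 10 + 3 = 13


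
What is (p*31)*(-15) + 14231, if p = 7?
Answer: 10976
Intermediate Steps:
(p*31)*(-15) + 14231 = (7*31)*(-15) + 14231 = 217*(-15) + 14231 = -3255 + 14231 = 10976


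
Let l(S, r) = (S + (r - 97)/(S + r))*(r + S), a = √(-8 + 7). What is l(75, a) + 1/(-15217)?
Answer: 84119575/15217 + 76*I ≈ 5528.0 + 76.0*I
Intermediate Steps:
a = I (a = √(-1) = I ≈ 1.0*I)
l(S, r) = (S + r)*(S + (-97 + r)/(S + r)) (l(S, r) = (S + (-97 + r)/(S + r))*(S + r) = (S + r)*(S + (-97 + r)/(S + r)))
l(75, a) + 1/(-15217) = (-97 + I + 75² + 75*I) + 1/(-15217) = (-97 + I + 5625 + 75*I) - 1/15217 = (5528 + 76*I) - 1/15217 = 84119575/15217 + 76*I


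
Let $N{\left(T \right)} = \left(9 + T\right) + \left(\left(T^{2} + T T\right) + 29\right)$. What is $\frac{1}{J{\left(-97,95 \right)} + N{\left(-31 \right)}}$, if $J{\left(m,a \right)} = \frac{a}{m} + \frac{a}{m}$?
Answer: $\frac{97}{186923} \approx 0.00051893$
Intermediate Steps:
$J{\left(m,a \right)} = \frac{2 a}{m}$
$N{\left(T \right)} = 38 + T + 2 T^{2}$ ($N{\left(T \right)} = \left(9 + T\right) + \left(\left(T^{2} + T^{2}\right) + 29\right) = \left(9 + T\right) + \left(2 T^{2} + 29\right) = \left(9 + T\right) + \left(29 + 2 T^{2}\right) = 38 + T + 2 T^{2}$)
$\frac{1}{J{\left(-97,95 \right)} + N{\left(-31 \right)}} = \frac{1}{2 \cdot 95 \frac{1}{-97} + \left(38 - 31 + 2 \left(-31\right)^{2}\right)} = \frac{1}{2 \cdot 95 \left(- \frac{1}{97}\right) + \left(38 - 31 + 2 \cdot 961\right)} = \frac{1}{- \frac{190}{97} + \left(38 - 31 + 1922\right)} = \frac{1}{- \frac{190}{97} + 1929} = \frac{1}{\frac{186923}{97}} = \frac{97}{186923}$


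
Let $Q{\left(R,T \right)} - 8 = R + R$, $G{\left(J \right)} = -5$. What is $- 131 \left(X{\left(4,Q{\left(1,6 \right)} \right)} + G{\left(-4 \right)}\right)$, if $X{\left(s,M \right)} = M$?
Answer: $-655$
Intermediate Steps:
$Q{\left(R,T \right)} = 8 + 2 R$ ($Q{\left(R,T \right)} = 8 + \left(R + R\right) = 8 + 2 R$)
$- 131 \left(X{\left(4,Q{\left(1,6 \right)} \right)} + G{\left(-4 \right)}\right) = - 131 \left(\left(8 + 2 \cdot 1\right) - 5\right) = - 131 \left(\left(8 + 2\right) - 5\right) = - 131 \left(10 - 5\right) = \left(-131\right) 5 = -655$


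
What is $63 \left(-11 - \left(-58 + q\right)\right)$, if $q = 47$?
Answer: $0$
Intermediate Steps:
$63 \left(-11 - \left(-58 + q\right)\right) = 63 \left(-11 + \left(58 - 47\right)\right) = 63 \left(-11 + 11\right) = 63 \cdot 0 = 0$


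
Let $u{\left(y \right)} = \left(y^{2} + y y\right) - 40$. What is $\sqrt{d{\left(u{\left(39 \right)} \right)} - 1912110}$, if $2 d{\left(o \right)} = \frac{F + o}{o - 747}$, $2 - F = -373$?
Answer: $\frac{i \sqrt{321425565130}}{410} \approx 1382.8 i$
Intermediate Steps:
$u{\left(y \right)} = -40 + 2 y^{2}$ ($u{\left(y \right)} = \left(y^{2} + y^{2}\right) - 40 = 2 y^{2} - 40 = -40 + 2 y^{2}$)
$F = 375$ ($F = 2 - -373 = 2 + 373 = 375$)
$d{\left(o \right)} = \frac{375 + o}{2 \left(-747 + o\right)}$ ($d{\left(o \right)} = \frac{\left(375 + o\right) \frac{1}{o - 747}}{2} = \frac{\left(375 + o\right) \frac{1}{-747 + o}}{2} = \frac{\frac{1}{-747 + o} \left(375 + o\right)}{2} = \frac{375 + o}{2 \left(-747 + o\right)}$)
$\sqrt{d{\left(u{\left(39 \right)} \right)} - 1912110} = \sqrt{\frac{375 - \left(40 - 2 \cdot 39^{2}\right)}{2 \left(-747 - \left(40 - 2 \cdot 39^{2}\right)\right)} - 1912110} = \sqrt{\frac{375 + \left(-40 + 2 \cdot 1521\right)}{2 \left(-747 + \left(-40 + 2 \cdot 1521\right)\right)} - 1912110} = \sqrt{\frac{375 + \left(-40 + 3042\right)}{2 \left(-747 + \left(-40 + 3042\right)\right)} - 1912110} = \sqrt{\frac{375 + 3002}{2 \left(-747 + 3002\right)} - 1912110} = \sqrt{\frac{1}{2} \cdot \frac{1}{2255} \cdot 3377 - 1912110} = \sqrt{\frac{307}{410} - 1912110} = \sqrt{- \frac{783964793}{410}} = \frac{i \sqrt{321425565130}}{410}$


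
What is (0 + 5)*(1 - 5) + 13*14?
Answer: 162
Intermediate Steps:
(0 + 5)*(1 - 5) + 13*14 = 5*(-4) + 182 = -20 + 182 = 162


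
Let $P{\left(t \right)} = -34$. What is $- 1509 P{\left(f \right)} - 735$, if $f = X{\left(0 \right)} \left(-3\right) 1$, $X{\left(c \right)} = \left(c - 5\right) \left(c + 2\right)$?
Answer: $50571$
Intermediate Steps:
$X{\left(c \right)} = \left(-5 + c\right) \left(2 + c\right)$
$f = 30$ ($f = \left(-10 + 0^{2} - 0\right) \left(-3\right) 1 = \left(-10 + 0 + 0\right) \left(-3\right) 1 = \left(-10\right) \left(-3\right) 1 = 30 \cdot 1 = 30$)
$- 1509 P{\left(f \right)} - 735 = \left(-1509\right) \left(-34\right) - 735 = 51306 - 735 = 50571$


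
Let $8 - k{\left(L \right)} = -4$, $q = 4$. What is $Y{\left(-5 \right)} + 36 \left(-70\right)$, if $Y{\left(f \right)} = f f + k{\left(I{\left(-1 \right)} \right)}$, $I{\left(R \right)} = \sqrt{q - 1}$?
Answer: $-2483$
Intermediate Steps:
$I{\left(R \right)} = \sqrt{3}$ ($I{\left(R \right)} = \sqrt{4 - 1} = \sqrt{3}$)
$k{\left(L \right)} = 12$ ($k{\left(L \right)} = 8 - -4 = 8 + 4 = 12$)
$Y{\left(f \right)} = 12 + f^{2}$ ($Y{\left(f \right)} = f f + 12 = f^{2} + 12 = 12 + f^{2}$)
$Y{\left(-5 \right)} + 36 \left(-70\right) = \left(12 + \left(-5\right)^{2}\right) + 36 \left(-70\right) = \left(12 + 25\right) - 2520 = 37 - 2520 = -2483$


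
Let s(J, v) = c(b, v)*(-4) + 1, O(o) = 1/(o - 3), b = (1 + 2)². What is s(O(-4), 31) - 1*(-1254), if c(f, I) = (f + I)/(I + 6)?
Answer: 46275/37 ≈ 1250.7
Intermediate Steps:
b = 9 (b = 3² = 9)
c(f, I) = (I + f)/(6 + I)
O(o) = 1/(-3 + o)
s(J, v) = 1 - 4*(9 + v)/(6 + v) (s(J, v) = ((v + 9)/(6 + v))*(-4) + 1 = ((9 + v)/(6 + v))*(-4) + 1 = -4*(9 + v)/(6 + v) + 1 = 1 - 4*(9 + v)/(6 + v))
s(O(-4), 31) - 1*(-1254) = 3*(-10 - 1*31)/(6 + 31) - 1*(-1254) = 3*(-10 - 31)/37 + 1254 = 3*(1/37)*(-41) + 1254 = -123/37 + 1254 = 46275/37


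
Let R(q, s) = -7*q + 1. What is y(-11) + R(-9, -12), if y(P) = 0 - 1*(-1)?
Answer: 65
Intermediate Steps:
R(q, s) = 1 - 7*q
y(P) = 1 (y(P) = 0 + 1 = 1)
y(-11) + R(-9, -12) = 1 + (1 - 7*(-9)) = 1 + (1 + 63) = 1 + 64 = 65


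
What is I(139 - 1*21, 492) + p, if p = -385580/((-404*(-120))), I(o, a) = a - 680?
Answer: -474991/2424 ≈ -195.95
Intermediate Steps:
I(o, a) = -680 + a
p = -19279/2424 (p = -385580/48480 = -385580*1/48480 = -19279/2424 ≈ -7.9534)
I(139 - 1*21, 492) + p = (-680 + 492) - 19279/2424 = -188 - 19279/2424 = -474991/2424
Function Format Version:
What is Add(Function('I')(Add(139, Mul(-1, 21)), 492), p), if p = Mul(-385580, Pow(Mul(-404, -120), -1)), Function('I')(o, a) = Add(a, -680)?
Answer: Rational(-474991, 2424) ≈ -195.95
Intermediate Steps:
Function('I')(o, a) = Add(-680, a)
p = Rational(-19279, 2424) (p = Mul(-385580, Pow(48480, -1)) = Mul(-385580, Rational(1, 48480)) = Rational(-19279, 2424) ≈ -7.9534)
Add(Function('I')(Add(139, Mul(-1, 21)), 492), p) = Add(Add(-680, 492), Rational(-19279, 2424)) = Add(-188, Rational(-19279, 2424)) = Rational(-474991, 2424)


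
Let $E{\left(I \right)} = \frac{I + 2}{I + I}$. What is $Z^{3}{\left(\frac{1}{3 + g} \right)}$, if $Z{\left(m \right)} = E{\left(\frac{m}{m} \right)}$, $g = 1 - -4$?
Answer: $\frac{27}{8} \approx 3.375$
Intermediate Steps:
$E{\left(I \right)} = \frac{2 + I}{2 I}$
$g = 5$ ($g = 1 + 4 = 5$)
$Z{\left(m \right)} = \frac{3}{2}$ ($Z{\left(m \right)} = \frac{2 + \frac{m}{m}}{2 \frac{m}{m}} = \frac{2 + 1}{2 \cdot 1} = \frac{1}{2} \cdot 1 \cdot 3 = \frac{3}{2}$)
$Z^{3}{\left(\frac{1}{3 + g} \right)} = \left(\frac{3}{2}\right)^{3} = \frac{27}{8}$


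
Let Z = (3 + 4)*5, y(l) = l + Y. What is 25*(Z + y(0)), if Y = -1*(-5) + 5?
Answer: 1125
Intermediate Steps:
Y = 10 (Y = 5 + 5 = 10)
y(l) = 10 + l (y(l) = l + 10 = 10 + l)
Z = 35 (Z = 7*5 = 35)
25*(Z + y(0)) = 25*(35 + (10 + 0)) = 25*(35 + 10) = 25*45 = 1125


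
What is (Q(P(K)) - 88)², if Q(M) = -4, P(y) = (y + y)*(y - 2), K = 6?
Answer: 8464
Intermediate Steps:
P(y) = 2*y*(-2 + y) (P(y) = (2*y)*(-2 + y) = 2*y*(-2 + y))
(Q(P(K)) - 88)² = (-4 - 88)² = (-92)² = 8464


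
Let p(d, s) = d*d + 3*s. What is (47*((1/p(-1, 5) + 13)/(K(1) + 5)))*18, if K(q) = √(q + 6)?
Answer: 49115/16 - 9823*√7/16 ≈ 1445.4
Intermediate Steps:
p(d, s) = d² + 3*s
K(q) = √(6 + q)
(47*((1/p(-1, 5) + 13)/(K(1) + 5)))*18 = (47*((1/((-1)² + 3*5) + 13)/(√(6 + 1) + 5)))*18 = (47*((1/(1 + 15) + 13)/(√7 + 5)))*18 = (47*((1/16 + 13)/(5 + √7)))*18 = (47*(209/(16*(5 + √7))))*18 = (9823/(16*(5 + √7)))*18 = 88407/(8*(5 + √7))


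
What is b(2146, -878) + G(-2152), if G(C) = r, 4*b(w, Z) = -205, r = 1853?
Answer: 7207/4 ≈ 1801.8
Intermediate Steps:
b(w, Z) = -205/4 (b(w, Z) = (1/4)*(-205) = -205/4)
G(C) = 1853
b(2146, -878) + G(-2152) = -205/4 + 1853 = 7207/4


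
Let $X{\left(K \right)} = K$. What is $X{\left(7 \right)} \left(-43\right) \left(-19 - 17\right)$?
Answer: $10836$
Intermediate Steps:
$X{\left(7 \right)} \left(-43\right) \left(-19 - 17\right) = 7 \left(-43\right) \left(-19 - 17\right) = \left(-301\right) \left(-36\right) = 10836$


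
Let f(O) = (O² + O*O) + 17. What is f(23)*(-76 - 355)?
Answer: -463325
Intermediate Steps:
f(O) = 17 + 2*O² (f(O) = (O² + O²) + 17 = 2*O² + 17 = 17 + 2*O²)
f(23)*(-76 - 355) = (17 + 2*23²)*(-76 - 355) = (17 + 2*529)*(-431) = (17 + 1058)*(-431) = 1075*(-431) = -463325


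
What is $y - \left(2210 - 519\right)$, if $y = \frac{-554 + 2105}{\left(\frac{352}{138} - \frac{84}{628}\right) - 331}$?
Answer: $- \frac{6035984123}{3559540} \approx -1695.7$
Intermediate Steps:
$y = - \frac{16801983}{3559540}$ ($y = \frac{1551}{\left(352 \cdot \frac{1}{138} - \frac{21}{157}\right) - 331} = \frac{1551}{\left(\frac{176}{69} - \frac{21}{157}\right) - 331} = \frac{1551}{\frac{26183}{10833} - 331} = \frac{1551}{- \frac{3559540}{10833}} = 1551 \left(- \frac{10833}{3559540}\right) = - \frac{16801983}{3559540} \approx -4.7203$)
$y - \left(2210 - 519\right) = - \frac{16801983}{3559540} - \left(2210 - 519\right) = - \frac{16801983}{3559540} - 1691 = - \frac{6035984123}{3559540}$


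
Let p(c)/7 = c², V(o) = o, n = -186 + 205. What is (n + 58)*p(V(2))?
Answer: 2156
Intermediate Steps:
n = 19
p(c) = 7*c²
(n + 58)*p(V(2)) = (19 + 58)*(7*2²) = 77*(7*4) = 77*28 = 2156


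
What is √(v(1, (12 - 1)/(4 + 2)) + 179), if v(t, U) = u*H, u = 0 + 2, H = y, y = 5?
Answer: 3*√21 ≈ 13.748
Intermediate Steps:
H = 5
u = 2
v(t, U) = 10 (v(t, U) = 2*5 = 10)
√(v(1, (12 - 1)/(4 + 2)) + 179) = √(10 + 179) = √189 = 3*√21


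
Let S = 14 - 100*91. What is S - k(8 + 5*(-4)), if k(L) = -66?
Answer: -9020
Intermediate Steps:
S = -9086 (S = 14 - 9100 = -9086)
S - k(8 + 5*(-4)) = -9086 - 1*(-66) = -9086 + 66 = -9020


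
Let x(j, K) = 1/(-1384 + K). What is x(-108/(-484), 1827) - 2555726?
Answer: -1132186617/443 ≈ -2.5557e+6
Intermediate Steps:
x(-108/(-484), 1827) - 2555726 = 1/(-1384 + 1827) - 2555726 = 1/443 - 2555726 = -1132186617/443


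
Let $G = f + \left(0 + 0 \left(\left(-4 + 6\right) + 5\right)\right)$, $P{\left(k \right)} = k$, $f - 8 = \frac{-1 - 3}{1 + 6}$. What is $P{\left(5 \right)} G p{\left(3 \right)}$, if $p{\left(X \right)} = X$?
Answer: $\frac{780}{7} \approx 111.43$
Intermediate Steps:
$f = \frac{52}{7}$ ($f = 8 + \frac{-1 - 3}{1 + 6} = 8 - \frac{4}{7} = \frac{52}{7} \approx 7.4286$)
$G = \frac{52}{7}$ ($G = \frac{52}{7} + \left(0 + 0 \left(\left(-4 + 6\right) + 5\right)\right) = \frac{52}{7} + \left(0 + 0 \left(2 + 5\right)\right) = \frac{52}{7} + \left(0 + 0 \cdot 7\right) = \frac{52}{7} + \left(0 + 0\right) = \frac{52}{7} + 0 = \frac{52}{7} \approx 7.4286$)
$P{\left(5 \right)} G p{\left(3 \right)} = 5 \cdot \frac{52}{7} \cdot 3 = \frac{260}{7} \cdot 3 = \frac{780}{7}$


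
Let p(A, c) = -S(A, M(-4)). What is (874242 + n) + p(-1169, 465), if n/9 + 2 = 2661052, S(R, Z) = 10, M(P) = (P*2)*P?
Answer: 24823682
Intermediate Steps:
M(P) = 2*P² (M(P) = (2*P)*P = 2*P²)
p(A, c) = -10 (p(A, c) = -1*10 = -10)
n = 23949450 (n = -18 + 9*2661052 = -18 + 23949468 = 23949450)
(874242 + n) + p(-1169, 465) = (874242 + 23949450) - 10 = 24823692 - 10 = 24823682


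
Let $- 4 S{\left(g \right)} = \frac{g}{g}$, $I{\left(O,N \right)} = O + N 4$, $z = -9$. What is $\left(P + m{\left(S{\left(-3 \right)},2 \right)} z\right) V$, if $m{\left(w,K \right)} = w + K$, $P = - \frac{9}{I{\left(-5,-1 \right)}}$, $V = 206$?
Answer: $- \frac{6077}{2} \approx -3038.5$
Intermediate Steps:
$I{\left(O,N \right)} = O + 4 N$
$S{\left(g \right)} = - \frac{1}{4}$ ($S{\left(g \right)} = - \frac{g \frac{1}{g}}{4} = \left(- \frac{1}{4}\right) 1 = - \frac{1}{4}$)
$P = 1$ ($P = - \frac{9}{-5 + 4 \left(-1\right)} = - \frac{9}{-5 - 4} = - \frac{9}{-9} = \left(-9\right) \left(- \frac{1}{9}\right) = 1$)
$m{\left(w,K \right)} = K + w$
$\left(P + m{\left(S{\left(-3 \right)},2 \right)} z\right) V = \left(1 + \left(2 - \frac{1}{4}\right) \left(-9\right)\right) 206 = \left(1 + \frac{7}{4} \left(-9\right)\right) 206 = \left(1 - \frac{63}{4}\right) 206 = \left(- \frac{59}{4}\right) 206 = - \frac{6077}{2}$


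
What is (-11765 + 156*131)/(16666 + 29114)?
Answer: 8671/45780 ≈ 0.18941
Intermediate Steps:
(-11765 + 156*131)/(16666 + 29114) = (-11765 + 20436)/45780 = 8671*(1/45780) = 8671/45780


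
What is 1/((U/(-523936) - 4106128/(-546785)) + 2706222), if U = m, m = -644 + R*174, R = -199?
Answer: 143240172880/387640792448352739 ≈ 3.6952e-7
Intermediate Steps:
m = -35270 (m = -644 - 199*174 = -644 - 34626 = -35270)
U = -35270
1/((U/(-523936) - 4106128/(-546785)) + 2706222) = 1/((-35270/(-523936) - 4106128/(-546785)) + 2706222) = 1/((-35270*(-1/523936) - 4106128*(-1/546785)) + 2706222) = 1/((17635/261968 + 4106128/546785) + 2706222) = 1/(1085316693379/143240172880 + 2706222) = 1/(387640792448352739/143240172880) = 143240172880/387640792448352739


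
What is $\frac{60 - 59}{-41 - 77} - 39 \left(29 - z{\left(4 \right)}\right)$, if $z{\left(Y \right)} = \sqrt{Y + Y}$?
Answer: $- \frac{133459}{118} + 78 \sqrt{2} \approx -1020.7$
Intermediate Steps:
$z{\left(Y \right)} = \sqrt{2} \sqrt{Y}$ ($z{\left(Y \right)} = \sqrt{2 Y} = \sqrt{2} \sqrt{Y}$)
$\frac{60 - 59}{-41 - 77} - 39 \left(29 - z{\left(4 \right)}\right) = \frac{60 - 59}{-41 - 77} - 39 \left(29 - \sqrt{2} \sqrt{4}\right) = 1 \frac{1}{-118} - 39 \left(29 - \sqrt{2} \cdot 2\right) = 1 \left(- \frac{1}{118}\right) - 39 \left(29 - 2 \sqrt{2}\right) = - \frac{1}{118} - 39 \left(29 - 2 \sqrt{2}\right) = - \frac{1}{118} - \left(1131 - 78 \sqrt{2}\right) = - \frac{133459}{118} + 78 \sqrt{2}$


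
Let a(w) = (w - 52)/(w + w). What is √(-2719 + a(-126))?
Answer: I*√4795070/42 ≈ 52.137*I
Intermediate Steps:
a(w) = (-52 + w)/(2*w) (a(w) = (-52 + w)/((2*w)) = (-52 + w)*(1/(2*w)) = (-52 + w)/(2*w))
√(-2719 + a(-126)) = √(-2719 + (½)*(-52 - 126)/(-126)) = √(-2719 + (½)*(-1/126)*(-178)) = √(-2719 + 89/126) = √(-342505/126) = I*√4795070/42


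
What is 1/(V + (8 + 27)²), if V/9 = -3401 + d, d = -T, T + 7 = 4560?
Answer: -1/70361 ≈ -1.4212e-5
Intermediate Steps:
T = 4553 (T = -7 + 4560 = 4553)
d = -4553 (d = -1*4553 = -4553)
V = -71586 (V = 9*(-3401 - 4553) = 9*(-7954) = -71586)
1/(V + (8 + 27)²) = 1/(-71586 + (8 + 27)²) = 1/(-71586 + 35²) = 1/(-71586 + 1225) = 1/(-70361) = -1/70361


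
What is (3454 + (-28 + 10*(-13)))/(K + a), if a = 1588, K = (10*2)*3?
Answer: 2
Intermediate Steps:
K = 60 (K = 20*3 = 60)
(3454 + (-28 + 10*(-13)))/(K + a) = (3454 + (-28 + 10*(-13)))/(60 + 1588) = (3454 + (-28 - 130))/1648 = (3454 - 158)*(1/1648) = 3296*(1/1648) = 2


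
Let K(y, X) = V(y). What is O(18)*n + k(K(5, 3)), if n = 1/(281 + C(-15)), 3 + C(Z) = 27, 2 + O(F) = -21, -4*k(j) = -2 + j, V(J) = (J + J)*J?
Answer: -3683/305 ≈ -12.075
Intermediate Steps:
V(J) = 2*J² (V(J) = (2*J)*J = 2*J²)
K(y, X) = 2*y²
k(j) = ½ - j/4 (k(j) = -(-2 + j)/4 = ½ - j/4)
O(F) = -23 (O(F) = -2 - 21 = -23)
C(Z) = 24 (C(Z) = -3 + 27 = 24)
n = 1/305 (n = 1/(281 + 24) = 1/305 ≈ 0.0032787)
O(18)*n + k(K(5, 3)) = -23*1/305 + (½ - 5²/2) = -23/305 + (½ - 25/2) = -23/305 - 12 = -3683/305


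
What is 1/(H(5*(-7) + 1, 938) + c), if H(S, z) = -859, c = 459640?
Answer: 1/458781 ≈ 2.1797e-6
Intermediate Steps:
1/(H(5*(-7) + 1, 938) + c) = 1/(-859 + 459640) = 1/458781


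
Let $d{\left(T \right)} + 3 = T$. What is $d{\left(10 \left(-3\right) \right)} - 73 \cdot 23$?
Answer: $-1712$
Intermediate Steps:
$d{\left(T \right)} = -3 + T$
$d{\left(10 \left(-3\right) \right)} - 73 \cdot 23 = \left(-3 + 10 \left(-3\right)\right) - 73 \cdot 23 = \left(-3 - 30\right) - 1679 = -33 - 1679 = -1712$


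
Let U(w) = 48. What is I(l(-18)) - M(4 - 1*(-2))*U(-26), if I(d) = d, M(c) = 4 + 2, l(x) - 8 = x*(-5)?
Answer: -190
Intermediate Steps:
l(x) = 8 - 5*x (l(x) = 8 + x*(-5) = 8 - 5*x)
M(c) = 6
I(l(-18)) - M(4 - 1*(-2))*U(-26) = (8 - 5*(-18)) - 6*48 = (8 + 90) - 1*288 = 98 - 288 = -190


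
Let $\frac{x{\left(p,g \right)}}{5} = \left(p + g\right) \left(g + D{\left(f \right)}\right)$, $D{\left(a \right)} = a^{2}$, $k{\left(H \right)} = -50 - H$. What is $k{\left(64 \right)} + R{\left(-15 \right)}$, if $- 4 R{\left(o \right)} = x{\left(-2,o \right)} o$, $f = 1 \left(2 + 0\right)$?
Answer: $\frac{13569}{4} \approx 3392.3$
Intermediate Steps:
$f = 2$ ($f = 1 \cdot 2 = 2$)
$x{\left(p,g \right)} = 5 \left(4 + g\right) \left(g + p\right)$ ($x{\left(p,g \right)} = 5 \left(p + g\right) \left(g + 2^{2}\right) = 5 \left(g + p\right) \left(g + 4\right) = 5 \left(g + p\right) \left(4 + g\right) = 5 \left(4 + g\right) \left(g + p\right)$)
$R{\left(o \right)} = - \frac{o \left(-40 + 5 o^{2} + 10 o\right)}{4}$ ($R{\left(o \right)} = - \frac{\left(5 o^{2} + 20 o + 20 \left(-2\right) + 5 o \left(-2\right)\right) o}{4} = - \frac{\left(5 o^{2} + 20 o - 40 - 10 o\right) o}{4} = - \frac{\left(-40 + 5 o^{2} + 10 o\right) o}{4} = - \frac{o \left(-40 + 5 o^{2} + 10 o\right)}{4}$)
$k{\left(64 \right)} + R{\left(-15 \right)} = \left(-50 - 64\right) + \frac{5}{4} \left(-15\right) \left(8 - \left(-15\right)^{2} - -30\right) = \left(-50 - 64\right) + \frac{5}{4} \left(-15\right) \left(8 - 225 + 30\right) = -114 + \frac{5}{4} \left(-15\right) \left(8 - 225 + 30\right) = -114 + \frac{5}{4} \left(-15\right) \left(-187\right) = -114 + \frac{14025}{4} = \frac{13569}{4}$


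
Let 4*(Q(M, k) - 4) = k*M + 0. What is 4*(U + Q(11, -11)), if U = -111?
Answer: -549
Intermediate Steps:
Q(M, k) = 4 + M*k/4 (Q(M, k) = 4 + (k*M + 0)/4 = 4 + (M*k + 0)/4 = 4 + (M*k)/4 = 4 + M*k/4)
4*(U + Q(11, -11)) = 4*(-111 + (4 + (¼)*11*(-11))) = 4*(-111 + (4 - 121/4)) = 4*(-111 - 105/4) = 4*(-549/4) = -549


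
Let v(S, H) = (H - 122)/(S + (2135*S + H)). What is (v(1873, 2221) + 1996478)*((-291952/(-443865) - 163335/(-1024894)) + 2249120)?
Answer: 8176872443241102277277899960423/1820999844322589190 ≈ 4.4903e+12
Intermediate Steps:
v(S, H) = (-122 + H)/(H + 2136*S) (v(S, H) = (-122 + H)/(S + (H + 2135*S)) = (-122 + H)/(H + 2136*S))
(v(1873, 2221) + 1996478)*((-291952/(-443865) - 163335/(-1024894)) + 2249120) = ((-122 + 2221)/(2221 + 2136*1873) + 1996478)*((-291952/(-443865) - 163335/(-1024894)) + 2249120) = (2099/(2221 + 4000728) + 1996478)*((-291952*(-1/443865) - 163335*(-1/1024894)) + 2249120) = (2099/4002949 + 1996478)*((291952/443865 + 163335/1024894) + 2249120) = ((1/4002949)*2099 + 1996478)*(371718542863/454914575310 + 2249120) = (2099/4002949 + 1996478)*(1023157841339770063/454914575310) = (7991799615721/4002949)*(1023157841339770063/454914575310) = 8176872443241102277277899960423/1820999844322589190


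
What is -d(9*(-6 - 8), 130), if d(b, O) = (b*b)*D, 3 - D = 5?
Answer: 31752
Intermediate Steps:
D = -2 (D = 3 - 1*5 = 3 - 5 = -2)
d(b, O) = -2*b² (d(b, O) = (b*b)*(-2) = b²*(-2) = -2*b²)
-d(9*(-6 - 8), 130) = -(-2)*(9*(-6 - 8))² = -(-2)*(9*(-14))² = -(-2)*(-126)² = -(-2)*15876 = -1*(-31752) = 31752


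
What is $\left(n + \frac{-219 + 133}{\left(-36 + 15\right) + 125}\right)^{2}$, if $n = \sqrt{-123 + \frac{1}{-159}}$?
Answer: $\frac{\left(-6837 + 52 i \sqrt{3109722}\right)^{2}}{68359824} \approx -122.32 - 18.342 i$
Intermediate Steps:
$n = \frac{i \sqrt{3109722}}{159}$ ($n = \sqrt{-123 - \frac{1}{159}} = \sqrt{- \frac{19558}{159}} = \frac{i \sqrt{3109722}}{159} \approx 11.091 i$)
$\left(n + \frac{-219 + 133}{\left(-36 + 15\right) + 125}\right)^{2} = \left(\frac{i \sqrt{3109722}}{159} + \frac{-219 + 133}{\left(-36 + 15\right) + 125}\right)^{2} = \left(\frac{i \sqrt{3109722}}{159} - \frac{86}{-21 + 125}\right)^{2} = \left(\frac{i \sqrt{3109722}}{159} - \frac{86}{104}\right)^{2} = \left(\frac{i \sqrt{3109722}}{159} - \frac{43}{52}\right)^{2} = \left(- \frac{43}{52} + \frac{i \sqrt{3109722}}{159}\right)^{2}$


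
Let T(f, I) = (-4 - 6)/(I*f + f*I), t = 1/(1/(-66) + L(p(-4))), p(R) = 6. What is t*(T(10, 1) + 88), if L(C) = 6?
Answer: 1155/79 ≈ 14.620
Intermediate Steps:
t = 66/395 (t = 1/(1/(-66) + 6) = 1/(-1/66 + 6) = 1/(395/66) = 66/395 ≈ 0.16709)
T(f, I) = -5/(I*f) (T(f, I) = -10/(I*f + I*f) = -10*1/(2*I*f) = -5/(I*f))
t*(T(10, 1) + 88) = 66*(-5/(1*10) + 88)/395 = 66*(-5*1*⅒ + 88)/395 = 66*(-½ + 88)/395 = (66/395)*(175/2) = 1155/79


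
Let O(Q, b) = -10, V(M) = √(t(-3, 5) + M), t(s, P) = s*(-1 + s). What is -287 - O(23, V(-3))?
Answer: -277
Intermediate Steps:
V(M) = √(12 + M) (V(M) = √(-3*(-1 - 3) + M) = √(-3*(-4) + M) = √(12 + M))
-287 - O(23, V(-3)) = -287 - 1*(-10) = -287 + 10 = -277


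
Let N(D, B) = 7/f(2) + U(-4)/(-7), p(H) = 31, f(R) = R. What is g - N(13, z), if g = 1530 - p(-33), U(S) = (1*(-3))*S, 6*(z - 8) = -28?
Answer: 20961/14 ≈ 1497.2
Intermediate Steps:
z = 10/3 (z = 8 + (1/6)*(-28) = 8 - 14/3 = 10/3 ≈ 3.3333)
U(S) = -3*S
N(D, B) = 25/14 (N(D, B) = 7/2 - 3*(-4)/(-7) = 7*(1/2) + 12*(-1/7) = 7/2 - 12/7 = 25/14)
g = 1499 (g = 1530 - 1*31 = 1530 - 31 = 1499)
g - N(13, z) = 1499 - 1*25/14 = 1499 - 25/14 = 20961/14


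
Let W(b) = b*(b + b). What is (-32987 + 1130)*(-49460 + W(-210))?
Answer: -1234140180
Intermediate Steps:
W(b) = 2*b² (W(b) = b*(2*b) = 2*b²)
(-32987 + 1130)*(-49460 + W(-210)) = (-32987 + 1130)*(-49460 + 2*(-210)²) = -31857*(-49460 + 2*44100) = -31857*(-49460 + 88200) = -31857*38740 = -1234140180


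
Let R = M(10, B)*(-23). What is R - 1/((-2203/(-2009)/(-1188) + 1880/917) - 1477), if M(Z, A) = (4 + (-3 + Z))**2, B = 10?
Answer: -1283388949203559/461153166317 ≈ -2783.0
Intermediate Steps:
M(Z, A) = (1 + Z)**2
R = -2783 (R = (1 + 10)**2*(-23) = 11**2*(-23) = 121*(-23) = -2783)
R - 1/((-2203/(-2009)/(-1188) + 1880/917) - 1477) = -2783 - 1/((-2203/(-2009)/(-1188) + 1880/917) - 1477) = -2783 - 1/((-2203*(-1/2009)*(-1/1188) + 1880*(1/917)) - 1477) = -2783 - 1/(((2203/2009)*(-1/1188) + 1880/917) - 1477) = -2783 - 1/((-2203/2386692 + 1880/917) - 1477) = -2783 - 1/(640708687/312656652 - 1477) = -2783 - 1/(-461153166317/312656652) = -2783 - 1*(-312656652/461153166317) = -2783 + 312656652/461153166317 = -1283388949203559/461153166317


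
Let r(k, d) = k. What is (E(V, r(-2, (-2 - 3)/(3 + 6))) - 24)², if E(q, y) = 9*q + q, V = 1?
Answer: 196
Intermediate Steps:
E(q, y) = 10*q
(E(V, r(-2, (-2 - 3)/(3 + 6))) - 24)² = (10*1 - 24)² = (10 - 24)² = (-14)² = 196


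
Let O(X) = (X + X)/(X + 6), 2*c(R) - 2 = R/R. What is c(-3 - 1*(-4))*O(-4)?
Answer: -6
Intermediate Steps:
c(R) = 3/2 (c(R) = 1 + (R/R)/2 = 1 + (1/2)*1 = 1 + 1/2 = 3/2)
O(X) = 2*X/(6 + X) (O(X) = (2*X)/(6 + X) = 2*X/(6 + X))
c(-3 - 1*(-4))*O(-4) = 3*(2*(-4)/(6 - 4))/2 = 3*(2*(-4)/2)/2 = 3*(2*(-4)*(1/2))/2 = (3/2)*(-4) = -6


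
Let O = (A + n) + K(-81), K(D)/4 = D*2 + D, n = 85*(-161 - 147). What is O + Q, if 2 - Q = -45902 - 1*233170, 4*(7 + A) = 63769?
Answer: 1071429/4 ≈ 2.6786e+5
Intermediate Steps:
A = 63741/4 (A = -7 + (1/4)*63769 = -7 + 63769/4 = 63741/4 ≈ 15935.)
n = -26180 (n = 85*(-308) = -26180)
Q = 279074 (Q = 2 - (-45902 - 1*233170) = 2 - (-45902 - 233170) = 2 - 1*(-279072) = 2 + 279072 = 279074)
K(D) = 12*D (K(D) = 4*(D*2 + D) = 4*(2*D + D) = 4*(3*D) = 12*D)
O = -44867/4 (O = (63741/4 - 26180) + 12*(-81) = -40979/4 - 972 = -44867/4 ≈ -11217.)
O + Q = -44867/4 + 279074 = 1071429/4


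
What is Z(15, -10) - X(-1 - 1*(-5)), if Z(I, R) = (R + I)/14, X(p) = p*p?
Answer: -219/14 ≈ -15.643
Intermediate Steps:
X(p) = p²
Z(I, R) = I/14 + R/14 (Z(I, R) = (I + R)*(1/14) = I/14 + R/14)
Z(15, -10) - X(-1 - 1*(-5)) = ((1/14)*15 + (1/14)*(-10)) - (-1 - 1*(-5))² = (15/14 - 5/7) - (-1 + 5)² = 5/14 - 1*4² = 5/14 - 1*16 = 5/14 - 16 = -219/14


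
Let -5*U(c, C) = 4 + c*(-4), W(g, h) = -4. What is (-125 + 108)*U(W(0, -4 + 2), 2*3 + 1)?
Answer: 68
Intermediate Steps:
U(c, C) = -4/5 + 4*c/5 (U(c, C) = -(4 + c*(-4))/5 = -(4 - 4*c)/5 = -4/5 + 4*c/5)
(-125 + 108)*U(W(0, -4 + 2), 2*3 + 1) = (-125 + 108)*(-4/5 + (4/5)*(-4)) = -17*(-4/5 - 16/5) = -17*(-4) = 68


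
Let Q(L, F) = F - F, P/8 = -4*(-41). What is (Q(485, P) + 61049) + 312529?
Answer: 373578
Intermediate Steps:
P = 1312 (P = 8*(-4*(-41)) = 8*164 = 1312)
Q(L, F) = 0
(Q(485, P) + 61049) + 312529 = (0 + 61049) + 312529 = 61049 + 312529 = 373578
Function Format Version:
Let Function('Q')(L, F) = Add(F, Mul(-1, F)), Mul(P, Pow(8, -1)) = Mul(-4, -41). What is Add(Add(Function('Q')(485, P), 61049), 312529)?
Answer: 373578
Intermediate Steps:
P = 1312 (P = Mul(8, Mul(-4, -41)) = Mul(8, 164) = 1312)
Function('Q')(L, F) = 0
Add(Add(Function('Q')(485, P), 61049), 312529) = Add(Add(0, 61049), 312529) = Add(61049, 312529) = 373578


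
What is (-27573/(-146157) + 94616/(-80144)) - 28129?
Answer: -13729319135693/488066942 ≈ -28130.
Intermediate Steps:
(-27573/(-146157) + 94616/(-80144)) - 28129 = (-27573*(-1/146157) + 94616*(-1/80144)) - 28129 = (9191/48719 - 11827/10018) - 28129 = -484124175/488066942 - 28129 = -13729319135693/488066942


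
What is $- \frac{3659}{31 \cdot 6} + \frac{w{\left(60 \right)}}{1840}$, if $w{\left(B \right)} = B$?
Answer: $- \frac{168035}{8556} \approx -19.639$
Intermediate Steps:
$- \frac{3659}{31 \cdot 6} + \frac{w{\left(60 \right)}}{1840} = - \frac{3659}{31 \cdot 6} + \frac{60}{1840} = - \frac{3659}{186} + 60 \cdot \frac{1}{1840} = \left(-3659\right) \frac{1}{186} + \frac{3}{92} = - \frac{3659}{186} + \frac{3}{92} = - \frac{168035}{8556}$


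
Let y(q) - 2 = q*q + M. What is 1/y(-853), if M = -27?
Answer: 1/727584 ≈ 1.3744e-6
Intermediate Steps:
y(q) = -25 + q² (y(q) = 2 + (q*q - 27) = 2 + (q² - 27) = 2 + (-27 + q²) = -25 + q²)
1/y(-853) = 1/(-25 + (-853)²) = 1/(-25 + 727609) = 1/727584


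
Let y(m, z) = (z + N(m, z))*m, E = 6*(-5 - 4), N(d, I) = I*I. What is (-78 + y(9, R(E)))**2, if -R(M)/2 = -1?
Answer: 576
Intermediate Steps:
N(d, I) = I**2
E = -54 (E = 6*(-9) = -54)
R(M) = 2 (R(M) = -2*(-1) = 2)
y(m, z) = m*(z + z**2) (y(m, z) = (z + z**2)*m = m*(z + z**2))
(-78 + y(9, R(E)))**2 = (-78 + 9*2*(1 + 2))**2 = (-78 + 9*2*3)**2 = (-78 + 54)**2 = (-24)**2 = 576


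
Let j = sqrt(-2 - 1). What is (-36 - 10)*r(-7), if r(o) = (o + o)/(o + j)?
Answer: -1127/13 - 161*I*sqrt(3)/13 ≈ -86.692 - 21.451*I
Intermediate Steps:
j = I*sqrt(3) (j = sqrt(-3) = I*sqrt(3) ≈ 1.732*I)
r(o) = 2*o/(o + I*sqrt(3)) (r(o) = (o + o)/(o + I*sqrt(3)) = (2*o)/(o + I*sqrt(3)) = 2*o/(o + I*sqrt(3)))
(-36 - 10)*r(-7) = (-36 - 10)*(2*(-7)/(-7 + I*sqrt(3))) = -(-644)/(-7 + I*sqrt(3)) = 644/(-7 + I*sqrt(3))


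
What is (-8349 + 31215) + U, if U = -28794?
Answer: -5928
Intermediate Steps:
(-8349 + 31215) + U = (-8349 + 31215) - 28794 = 22866 - 28794 = -5928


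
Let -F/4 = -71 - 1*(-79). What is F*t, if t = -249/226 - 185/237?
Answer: 1613168/26781 ≈ 60.236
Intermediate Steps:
t = -100823/53562 (t = -249*1/226 - 185*1/237 = -249/226 - 185/237 = -100823/53562 ≈ -1.8824)
F = -32 (F = -4*(-71 - 1*(-79)) = -4*(-71 + 79) = -4*8 = -32)
F*t = -32*(-100823/53562) = 1613168/26781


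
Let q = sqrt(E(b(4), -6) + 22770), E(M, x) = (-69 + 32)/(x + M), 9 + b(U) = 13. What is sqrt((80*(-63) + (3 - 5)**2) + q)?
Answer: sqrt(-20144 + 2*sqrt(91154))/2 ≈ 69.893*I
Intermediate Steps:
b(U) = 4 (b(U) = -9 + 13 = 4)
E(M, x) = -37/(M + x)
q = sqrt(91154)/2 (q = sqrt(-37/(4 - 6) + 22770) = sqrt(-37/(-2) + 22770) = sqrt(-37*(-1/2) + 22770) = sqrt(37/2 + 22770) = sqrt(45577/2) = sqrt(91154)/2 ≈ 150.96)
sqrt((80*(-63) + (3 - 5)**2) + q) = sqrt((80*(-63) + (3 - 5)**2) + sqrt(91154)/2) = sqrt((-5040 + (-2)**2) + sqrt(91154)/2) = sqrt((-5040 + 4) + sqrt(91154)/2) = sqrt(-5036 + sqrt(91154)/2)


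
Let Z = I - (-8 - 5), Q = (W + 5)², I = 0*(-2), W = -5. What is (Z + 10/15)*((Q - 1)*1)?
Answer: -41/3 ≈ -13.667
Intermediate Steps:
I = 0
Q = 0 (Q = (-5 + 5)² = 0² = 0)
Z = 13 (Z = 0 - (-8 - 5) = 0 - 1*(-13) = 0 + 13 = 13)
(Z + 10/15)*((Q - 1)*1) = (13 + 10/15)*((0 - 1)*1) = (13 + 10*(1/15))*(-1*1) = (13 + ⅔)*(-1) = (41/3)*(-1) = -41/3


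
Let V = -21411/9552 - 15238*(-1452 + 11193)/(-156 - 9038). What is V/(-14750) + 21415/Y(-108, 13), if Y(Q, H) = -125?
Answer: -37223148887707/215893508000 ≈ -172.41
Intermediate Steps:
V = 236273097147/14636848 (V = -21411*1/9552 - 15238/((-9194/9741)) = -7137/3184 - 15238/((-9194*1/9741)) = -7137/3184 - 15238/(-9194/9741) = -7137/3184 - 15238*(-9741/9194) = -7137/3184 + 74216679/4597 = 236273097147/14636848 ≈ 16142.)
V/(-14750) + 21415/Y(-108, 13) = (236273097147/14636848)/(-14750) + 21415/(-125) = (236273097147/14636848)*(-1/14750) + 21415*(-1/125) = -236273097147/215893508000 - 4283/25 = -37223148887707/215893508000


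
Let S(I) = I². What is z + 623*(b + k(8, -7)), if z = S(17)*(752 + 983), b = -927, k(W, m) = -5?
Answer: -79221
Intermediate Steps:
z = 501415 (z = 17²*(752 + 983) = 289*1735 = 501415)
z + 623*(b + k(8, -7)) = 501415 + 623*(-927 - 5) = 501415 + 623*(-932) = 501415 - 580636 = -79221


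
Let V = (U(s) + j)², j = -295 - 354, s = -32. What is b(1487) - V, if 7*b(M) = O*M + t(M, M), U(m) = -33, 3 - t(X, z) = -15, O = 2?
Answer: -3252876/7 ≈ -4.6470e+5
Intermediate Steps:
j = -649
t(X, z) = 18 (t(X, z) = 3 - 1*(-15) = 3 + 15 = 18)
b(M) = 18/7 + 2*M/7 (b(M) = (2*M + 18)/7 = (18 + 2*M)/7 = 18/7 + 2*M/7)
V = 465124 (V = (-33 - 649)² = (-682)² = 465124)
b(1487) - V = (18/7 + (2/7)*1487) - 1*465124 = (18/7 + 2974/7) - 465124 = 2992/7 - 465124 = -3252876/7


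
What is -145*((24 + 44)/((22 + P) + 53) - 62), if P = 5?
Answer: 35467/4 ≈ 8866.8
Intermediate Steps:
-145*((24 + 44)/((22 + P) + 53) - 62) = -145*((24 + 44)/((22 + 5) + 53) - 62) = -145*(68/(27 + 53) - 62) = -145*(68/80 - 62) = -145*(68*(1/80) - 62) = -145*(17/20 - 62) = -145*(-1223/20) = 35467/4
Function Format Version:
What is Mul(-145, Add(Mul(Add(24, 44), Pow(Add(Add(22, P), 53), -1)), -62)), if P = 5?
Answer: Rational(35467, 4) ≈ 8866.8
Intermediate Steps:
Mul(-145, Add(Mul(Add(24, 44), Pow(Add(Add(22, P), 53), -1)), -62)) = Mul(-145, Add(Mul(Add(24, 44), Pow(Add(Add(22, 5), 53), -1)), -62)) = Mul(-145, Add(Mul(68, Pow(Add(27, 53), -1)), -62)) = Mul(-145, Add(Mul(68, Pow(80, -1)), -62)) = Mul(-145, Add(Mul(68, Rational(1, 80)), -62)) = Mul(-145, Add(Rational(17, 20), -62)) = Mul(-145, Rational(-1223, 20)) = Rational(35467, 4)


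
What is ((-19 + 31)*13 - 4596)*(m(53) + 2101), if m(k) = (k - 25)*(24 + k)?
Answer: -18901080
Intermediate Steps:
m(k) = (-25 + k)*(24 + k)
((-19 + 31)*13 - 4596)*(m(53) + 2101) = ((-19 + 31)*13 - 4596)*((-600 + 53**2 - 1*53) + 2101) = (12*13 - 4596)*((-600 + 2809 - 53) + 2101) = (156 - 4596)*(2156 + 2101) = -4440*4257 = -18901080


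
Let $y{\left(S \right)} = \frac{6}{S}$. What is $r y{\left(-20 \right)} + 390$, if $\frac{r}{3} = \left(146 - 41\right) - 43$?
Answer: $\frac{1671}{5} \approx 334.2$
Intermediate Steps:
$r = 186$ ($r = 3 \left(\left(146 - 41\right) - 43\right) = 3 \left(105 - 43\right) = 3 \cdot 62 = 186$)
$r y{\left(-20 \right)} + 390 = 186 \frac{6}{-20} + 390 = 186 \cdot 6 \left(- \frac{1}{20}\right) + 390 = 186 \left(- \frac{3}{10}\right) + 390 = - \frac{279}{5} + 390 = \frac{1671}{5}$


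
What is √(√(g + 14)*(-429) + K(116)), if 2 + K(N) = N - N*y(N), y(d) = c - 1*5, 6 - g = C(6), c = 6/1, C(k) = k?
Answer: √(-2 - 429*√14) ≈ 40.09*I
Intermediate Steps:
c = 6 (c = 6*1 = 6)
g = 0 (g = 6 - 1*6 = 6 - 6 = 0)
y(d) = 1 (y(d) = 6 - 1*5 = 6 - 5 = 1)
K(N) = -2 (K(N) = -2 + (N - N) = -2 + 0 = -2)
√(√(g + 14)*(-429) + K(116)) = √(√(0 + 14)*(-429) - 2) = √(√14*(-429) - 2) = √(-429*√14 - 2) = √(-2 - 429*√14)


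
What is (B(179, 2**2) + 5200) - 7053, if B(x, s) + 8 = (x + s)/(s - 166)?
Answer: -100555/54 ≈ -1862.1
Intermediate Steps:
B(x, s) = -8 + (s + x)/(-166 + s) (B(x, s) = -8 + (x + s)/(s - 166) = -8 + (s + x)/(-166 + s))
(B(179, 2**2) + 5200) - 7053 = ((1328 + 179 - 7*2**2)/(-166 + 2**2) + 5200) - 7053 = ((1328 + 179 - 7*4)/(-166 + 4) + 5200) - 7053 = ((1328 + 179 - 28)/(-162) + 5200) - 7053 = (-1/162*1479 + 5200) - 7053 = (-493/54 + 5200) - 7053 = 280307/54 - 7053 = -100555/54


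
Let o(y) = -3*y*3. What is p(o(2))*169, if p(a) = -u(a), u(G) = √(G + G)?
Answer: -1014*I ≈ -1014.0*I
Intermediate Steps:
u(G) = √2*√G (u(G) = √(2*G) = √2*√G)
o(y) = -9*y
p(a) = -√2*√a
p(o(2))*169 = -√2*√(-9*2)*169 = -√2*√(-18)*169 = -√2*3*I*√2*169 = -6*I*169 = -1014*I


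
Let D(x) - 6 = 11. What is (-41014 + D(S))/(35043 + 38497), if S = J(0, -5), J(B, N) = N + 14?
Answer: -40997/73540 ≈ -0.55748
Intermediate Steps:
J(B, N) = 14 + N
S = 9 (S = 14 - 5 = 9)
D(x) = 17 (D(x) = 6 + 11 = 17)
(-41014 + D(S))/(35043 + 38497) = (-41014 + 17)/(35043 + 38497) = -40997/73540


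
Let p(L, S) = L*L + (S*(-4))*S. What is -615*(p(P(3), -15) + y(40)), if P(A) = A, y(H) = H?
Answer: 523365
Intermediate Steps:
p(L, S) = L² - 4*S² (p(L, S) = L² + (-4*S)*S = L² - 4*S²)
-615*(p(P(3), -15) + y(40)) = -615*((3² - 4*(-15)²) + 40) = -615*((9 - 4*225) + 40) = -615*((9 - 900) + 40) = -615*(-891 + 40) = -615*(-851) = 523365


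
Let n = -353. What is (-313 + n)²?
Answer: 443556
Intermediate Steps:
(-313 + n)² = (-313 - 353)² = (-666)² = 443556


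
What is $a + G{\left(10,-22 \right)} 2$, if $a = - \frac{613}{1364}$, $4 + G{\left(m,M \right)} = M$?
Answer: $- \frac{71541}{1364} \approx -52.449$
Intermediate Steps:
$G{\left(m,M \right)} = -4 + M$
$a = - \frac{613}{1364}$ ($a = \left(-613\right) \frac{1}{1364} = - \frac{613}{1364} \approx -0.44941$)
$a + G{\left(10,-22 \right)} 2 = - \frac{613}{1364} + \left(-4 - 22\right) 2 = - \frac{613}{1364} - 52 = - \frac{71541}{1364}$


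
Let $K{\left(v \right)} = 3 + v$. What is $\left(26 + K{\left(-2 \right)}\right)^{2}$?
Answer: $729$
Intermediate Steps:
$\left(26 + K{\left(-2 \right)}\right)^{2} = \left(26 + \left(3 - 2\right)\right)^{2} = \left(26 + 1\right)^{2} = 27^{2} = 729$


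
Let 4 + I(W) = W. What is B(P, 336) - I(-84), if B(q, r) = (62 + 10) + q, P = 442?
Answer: 602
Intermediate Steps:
B(q, r) = 72 + q
I(W) = -4 + W
B(P, 336) - I(-84) = (72 + 442) - (-4 - 84) = 514 - 1*(-88) = 514 + 88 = 602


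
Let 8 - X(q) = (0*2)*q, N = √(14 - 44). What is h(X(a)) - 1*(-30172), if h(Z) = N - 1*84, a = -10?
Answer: 30088 + I*√30 ≈ 30088.0 + 5.4772*I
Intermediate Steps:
N = I*√30 (N = √(-30) = I*√30 ≈ 5.4772*I)
X(q) = 8 (X(q) = 8 - 0*2*q = 8 - 0*q = 8 - 1*0 = 8 + 0 = 8)
h(Z) = -84 + I*√30 (h(Z) = I*√30 - 1*84 = I*√30 - 84 = -84 + I*√30)
h(X(a)) - 1*(-30172) = (-84 + I*√30) - 1*(-30172) = (-84 + I*√30) + 30172 = 30088 + I*√30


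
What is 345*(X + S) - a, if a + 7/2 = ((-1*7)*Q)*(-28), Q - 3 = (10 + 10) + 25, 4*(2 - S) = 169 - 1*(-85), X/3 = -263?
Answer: -302827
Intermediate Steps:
X = -789 (X = 3*(-263) = -789)
S = -123/2 (S = 2 - (169 - 1*(-85))/4 = 2 - (169 + 85)/4 = 2 - ¼*254 = 2 - 127/2 = -123/2 ≈ -61.500)
Q = 48 (Q = 3 + ((10 + 10) + 25) = 3 + (20 + 25) = 3 + 45 = 48)
a = 18809/2 (a = -7/2 + (-1*7*48)*(-28) = -7/2 - 7*48*(-28) = -7/2 - 336*(-28) = -7/2 + 9408 = 18809/2 ≈ 9404.5)
345*(X + S) - a = 345*(-789 - 123/2) - 1*18809/2 = 345*(-1701/2) - 18809/2 = -586845/2 - 18809/2 = -302827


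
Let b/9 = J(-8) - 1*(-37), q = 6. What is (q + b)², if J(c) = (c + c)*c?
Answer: 2223081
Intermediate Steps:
J(c) = 2*c² (J(c) = (2*c)*c = 2*c²)
b = 1485 (b = 9*(2*(-8)² - 1*(-37)) = 9*(2*64 + 37) = 9*(128 + 37) = 9*165 = 1485)
(q + b)² = (6 + 1485)² = 1491² = 2223081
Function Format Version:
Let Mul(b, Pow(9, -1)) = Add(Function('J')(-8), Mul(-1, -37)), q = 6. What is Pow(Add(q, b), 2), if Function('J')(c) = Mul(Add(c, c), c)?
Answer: 2223081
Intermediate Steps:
Function('J')(c) = Mul(2, Pow(c, 2)) (Function('J')(c) = Mul(Mul(2, c), c) = Mul(2, Pow(c, 2)))
b = 1485 (b = Mul(9, Add(Mul(2, Pow(-8, 2)), Mul(-1, -37))) = Mul(9, Add(Mul(2, 64), 37)) = Mul(9, Add(128, 37)) = Mul(9, 165) = 1485)
Pow(Add(q, b), 2) = Pow(Add(6, 1485), 2) = Pow(1491, 2) = 2223081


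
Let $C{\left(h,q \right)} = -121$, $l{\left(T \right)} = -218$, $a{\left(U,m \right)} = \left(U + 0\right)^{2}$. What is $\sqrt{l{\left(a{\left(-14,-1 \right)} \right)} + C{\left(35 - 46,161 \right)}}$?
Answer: $i \sqrt{339} \approx 18.412 i$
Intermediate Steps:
$a{\left(U,m \right)} = U^{2}$
$\sqrt{l{\left(a{\left(-14,-1 \right)} \right)} + C{\left(35 - 46,161 \right)}} = \sqrt{-218 - 121} = \sqrt{-339} = i \sqrt{339}$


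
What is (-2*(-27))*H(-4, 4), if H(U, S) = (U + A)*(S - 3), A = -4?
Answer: -432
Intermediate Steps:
H(U, S) = (-4 + U)*(-3 + S) (H(U, S) = (U - 4)*(S - 3) = (-4 + U)*(-3 + S))
(-2*(-27))*H(-4, 4) = (-2*(-27))*(12 - 4*4 - 3*(-4) + 4*(-4)) = 54*(12 - 16 + 12 - 16) = 54*(-8) = -432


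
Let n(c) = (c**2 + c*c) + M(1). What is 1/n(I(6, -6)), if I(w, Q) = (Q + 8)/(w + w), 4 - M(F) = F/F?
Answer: 18/55 ≈ 0.32727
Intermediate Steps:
M(F) = 3 (M(F) = 4 - F/F = 4 - 1*1 = 4 - 1 = 3)
I(w, Q) = (8 + Q)/(2*w) (I(w, Q) = (8 + Q)/((2*w)) = (8 + Q)*(1/(2*w)) = (8 + Q)/(2*w))
n(c) = 3 + 2*c**2 (n(c) = (c**2 + c*c) + 3 = (c**2 + c**2) + 3 = 2*c**2 + 3 = 3 + 2*c**2)
1/n(I(6, -6)) = 1/(3 + 2*((1/2)*(8 - 6)/6)**2) = 1/(3 + 2*((1/2)*(1/6)*2)**2) = 1/(3 + 2*(1/6)**2) = 1/(3 + 2*(1/36)) = 1/(3 + 1/18) = 1/(55/18) = 18/55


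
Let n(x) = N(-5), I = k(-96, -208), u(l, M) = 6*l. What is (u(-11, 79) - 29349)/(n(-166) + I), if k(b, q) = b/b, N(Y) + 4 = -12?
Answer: 1961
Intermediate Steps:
N(Y) = -16 (N(Y) = -4 - 12 = -16)
k(b, q) = 1
I = 1
n(x) = -16
(u(-11, 79) - 29349)/(n(-166) + I) = (6*(-11) - 29349)/(-16 + 1) = (-66 - 29349)/(-15) = -29415*(-1/15) = 1961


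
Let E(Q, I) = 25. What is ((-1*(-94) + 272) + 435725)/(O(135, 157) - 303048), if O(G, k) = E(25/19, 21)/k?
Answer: -68466287/47578511 ≈ -1.4390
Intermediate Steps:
O(G, k) = 25/k
((-1*(-94) + 272) + 435725)/(O(135, 157) - 303048) = ((-1*(-94) + 272) + 435725)/(25/157 - 303048) = ((94 + 272) + 435725)/(25*(1/157) - 303048) = (366 + 435725)/(25/157 - 303048) = 436091/(-47578511/157) = 436091*(-157/47578511) = -68466287/47578511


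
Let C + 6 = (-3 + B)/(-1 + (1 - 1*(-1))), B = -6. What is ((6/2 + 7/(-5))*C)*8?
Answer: -192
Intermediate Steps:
C = -15 (C = -6 + (-3 - 6)/(-1 + (1 - 1*(-1))) = -6 - 9/(-1 + (1 + 1)) = -6 - 9/(-1 + 2) = -6 - 9/1 = -6 - 9*1 = -6 - 9 = -15)
((6/2 + 7/(-5))*C)*8 = ((6/2 + 7/(-5))*(-15))*8 = ((6*(½) + 7*(-⅕))*(-15))*8 = ((3 - 7/5)*(-15))*8 = ((8/5)*(-15))*8 = -24*8 = -192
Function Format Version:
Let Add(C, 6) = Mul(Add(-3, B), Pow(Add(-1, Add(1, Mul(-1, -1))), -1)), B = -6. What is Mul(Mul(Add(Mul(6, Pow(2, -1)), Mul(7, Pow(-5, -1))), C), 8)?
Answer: -192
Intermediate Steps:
C = -15 (C = Add(-6, Mul(Add(-3, -6), Pow(Add(-1, Add(1, Mul(-1, -1))), -1))) = Add(-6, Mul(-9, Pow(Add(-1, Add(1, 1)), -1))) = Add(-6, Mul(-9, Pow(Add(-1, 2), -1))) = Add(-6, Mul(-9, Pow(1, -1))) = Add(-6, Mul(-9, 1)) = Add(-6, -9) = -15)
Mul(Mul(Add(Mul(6, Pow(2, -1)), Mul(7, Pow(-5, -1))), C), 8) = Mul(Mul(Add(Mul(6, Pow(2, -1)), Mul(7, Pow(-5, -1))), -15), 8) = Mul(Mul(Add(Mul(6, Rational(1, 2)), Mul(7, Rational(-1, 5))), -15), 8) = Mul(Mul(Add(3, Rational(-7, 5)), -15), 8) = Mul(Mul(Rational(8, 5), -15), 8) = Mul(-24, 8) = -192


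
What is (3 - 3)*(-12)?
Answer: 0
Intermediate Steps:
(3 - 3)*(-12) = 0*(-12) = 0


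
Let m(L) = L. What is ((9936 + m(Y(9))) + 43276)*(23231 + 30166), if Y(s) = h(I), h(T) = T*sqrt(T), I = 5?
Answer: 2841361164 + 266985*sqrt(5) ≈ 2.8420e+9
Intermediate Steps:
h(T) = T**(3/2)
Y(s) = 5*sqrt(5) (Y(s) = 5**(3/2) = 5*sqrt(5))
((9936 + m(Y(9))) + 43276)*(23231 + 30166) = ((9936 + 5*sqrt(5)) + 43276)*(23231 + 30166) = (53212 + 5*sqrt(5))*53397 = 2841361164 + 266985*sqrt(5)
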